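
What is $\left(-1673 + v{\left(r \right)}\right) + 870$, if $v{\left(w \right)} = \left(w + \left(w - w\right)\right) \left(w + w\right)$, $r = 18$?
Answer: $-155$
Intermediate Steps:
$v{\left(w \right)} = 2 w^{2}$ ($v{\left(w \right)} = \left(w + 0\right) 2 w = w 2 w = 2 w^{2}$)
$\left(-1673 + v{\left(r \right)}\right) + 870 = \left(-1673 + 2 \cdot 18^{2}\right) + 870 = \left(-1673 + 2 \cdot 324\right) + 870 = \left(-1673 + 648\right) + 870 = -1025 + 870 = -155$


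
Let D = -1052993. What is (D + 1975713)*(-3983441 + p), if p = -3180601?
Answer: -6610404834240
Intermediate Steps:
(D + 1975713)*(-3983441 + p) = (-1052993 + 1975713)*(-3983441 - 3180601) = 922720*(-7164042) = -6610404834240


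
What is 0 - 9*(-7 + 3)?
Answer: 36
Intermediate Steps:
0 - 9*(-7 + 3) = 0 - 9*(-4) = 0 + 36 = 36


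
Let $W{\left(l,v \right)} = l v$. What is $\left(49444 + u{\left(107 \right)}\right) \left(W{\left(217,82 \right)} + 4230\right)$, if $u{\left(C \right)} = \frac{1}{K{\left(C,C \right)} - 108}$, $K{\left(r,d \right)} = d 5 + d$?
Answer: $\frac{290750904164}{267} \approx 1.089 \cdot 10^{9}$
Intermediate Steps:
$K{\left(r,d \right)} = 6 d$ ($K{\left(r,d \right)} = 5 d + d = 6 d$)
$u{\left(C \right)} = \frac{1}{-108 + 6 C}$ ($u{\left(C \right)} = \frac{1}{6 C - 108} = \frac{1}{-108 + 6 C}$)
$\left(49444 + u{\left(107 \right)}\right) \left(W{\left(217,82 \right)} + 4230\right) = \left(49444 + \frac{1}{6 \left(-18 + 107\right)}\right) \left(217 \cdot 82 + 4230\right) = \left(49444 + \frac{1}{6 \cdot 89}\right) \left(17794 + 4230\right) = \left(49444 + \frac{1}{6} \cdot \frac{1}{89}\right) 22024 = \left(49444 + \frac{1}{534}\right) 22024 = \frac{26403097}{534} \cdot 22024 = \frac{290750904164}{267}$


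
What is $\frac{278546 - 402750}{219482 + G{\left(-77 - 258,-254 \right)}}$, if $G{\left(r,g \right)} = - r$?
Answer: $- \frac{124204}{219817} \approx -0.56503$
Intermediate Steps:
$\frac{278546 - 402750}{219482 + G{\left(-77 - 258,-254 \right)}} = \frac{278546 - 402750}{219482 - \left(-77 - 258\right)} = - \frac{124204}{219482 - \left(-77 - 258\right)} = - \frac{124204}{219482 - -335} = - \frac{124204}{219482 + 335} = - \frac{124204}{219817}$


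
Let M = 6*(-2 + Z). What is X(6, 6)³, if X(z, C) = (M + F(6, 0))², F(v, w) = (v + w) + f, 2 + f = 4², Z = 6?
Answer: 7256313856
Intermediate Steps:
M = 24 (M = 6*(-2 + 6) = 6*4 = 24)
f = 14 (f = -2 + 4² = -2 + 16 = 14)
F(v, w) = 14 + v + w (F(v, w) = (v + w) + 14 = 14 + v + w)
X(z, C) = 1936 (X(z, C) = (24 + (14 + 6 + 0))² = (24 + 20)² = 44² = 1936)
X(6, 6)³ = 1936³ = 7256313856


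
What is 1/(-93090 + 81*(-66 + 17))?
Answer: -1/97059 ≈ -1.0303e-5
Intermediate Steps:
1/(-93090 + 81*(-66 + 17)) = 1/(-93090 + 81*(-49)) = 1/(-93090 - 3969) = 1/(-97059) = -1/97059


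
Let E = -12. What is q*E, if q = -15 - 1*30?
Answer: 540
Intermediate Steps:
q = -45 (q = -15 - 30 = -45)
q*E = -45*(-12) = 540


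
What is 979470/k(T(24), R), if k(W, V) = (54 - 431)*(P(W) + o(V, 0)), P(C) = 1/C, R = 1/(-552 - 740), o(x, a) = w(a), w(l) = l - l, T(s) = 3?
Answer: -2938410/377 ≈ -7794.2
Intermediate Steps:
w(l) = 0
o(x, a) = 0
R = -1/1292 (R = 1/(-1292) = -1/1292 ≈ -0.00077399)
k(W, V) = -377/W (k(W, V) = (54 - 431)*(1/W + 0) = -377/W)
979470/k(T(24), R) = 979470/((-377/3)) = 979470/((-377*⅓)) = 979470/(-377/3) = 979470*(-3/377) = -2938410/377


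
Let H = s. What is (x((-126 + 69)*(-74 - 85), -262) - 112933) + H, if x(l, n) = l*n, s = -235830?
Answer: -2723269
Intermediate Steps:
H = -235830
(x((-126 + 69)*(-74 - 85), -262) - 112933) + H = (((-126 + 69)*(-74 - 85))*(-262) - 112933) - 235830 = (-57*(-159)*(-262) - 112933) - 235830 = (9063*(-262) - 112933) - 235830 = (-2374506 - 112933) - 235830 = -2487439 - 235830 = -2723269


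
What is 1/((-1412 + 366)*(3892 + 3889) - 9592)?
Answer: -1/8148518 ≈ -1.2272e-7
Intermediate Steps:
1/((-1412 + 366)*(3892 + 3889) - 9592) = 1/(-1046*7781 - 9592) = 1/(-8138926 - 9592) = 1/(-8148518) = -1/8148518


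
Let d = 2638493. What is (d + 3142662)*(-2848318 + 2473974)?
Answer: -2164140687320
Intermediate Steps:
(d + 3142662)*(-2848318 + 2473974) = (2638493 + 3142662)*(-2848318 + 2473974) = 5781155*(-374344) = -2164140687320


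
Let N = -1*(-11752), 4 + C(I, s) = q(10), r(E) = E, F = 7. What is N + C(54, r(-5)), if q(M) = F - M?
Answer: 11745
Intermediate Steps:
q(M) = 7 - M
C(I, s) = -7 (C(I, s) = -4 + (7 - 1*10) = -4 + (7 - 10) = -4 - 3 = -7)
N = 11752
N + C(54, r(-5)) = 11752 - 7 = 11745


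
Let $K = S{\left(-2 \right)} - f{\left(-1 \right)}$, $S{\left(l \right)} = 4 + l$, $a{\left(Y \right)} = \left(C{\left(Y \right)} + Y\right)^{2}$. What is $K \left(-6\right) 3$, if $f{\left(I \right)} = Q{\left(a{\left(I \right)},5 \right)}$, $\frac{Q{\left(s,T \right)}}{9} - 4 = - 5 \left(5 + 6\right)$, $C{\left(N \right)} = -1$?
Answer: $-8298$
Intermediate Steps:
$a{\left(Y \right)} = \left(-1 + Y\right)^{2}$
$Q{\left(s,T \right)} = -459$ ($Q{\left(s,T \right)} = 36 + 9 \left(- 5 \left(5 + 6\right)\right) = 36 + 9 \left(\left(-5\right) 11\right) = 36 + 9 \left(-55\right) = 36 - 495 = -459$)
$f{\left(I \right)} = -459$
$K = 461$ ($K = \left(4 - 2\right) - -459 = 2 + 459 = 461$)
$K \left(-6\right) 3 = 461 \left(-6\right) 3 = \left(-2766\right) 3 = -8298$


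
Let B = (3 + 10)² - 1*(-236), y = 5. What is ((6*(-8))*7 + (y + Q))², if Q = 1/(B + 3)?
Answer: 18237692209/166464 ≈ 1.0956e+5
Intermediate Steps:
B = 405 (B = 13² + 236 = 169 + 236 = 405)
Q = 1/408 (Q = 1/(405 + 3) = 1/408 ≈ 0.0024510)
((6*(-8))*7 + (y + Q))² = ((6*(-8))*7 + (5 + 1/408))² = (-48*7 + 2041/408)² = (-336 + 2041/408)² = (-135047/408)² = 18237692209/166464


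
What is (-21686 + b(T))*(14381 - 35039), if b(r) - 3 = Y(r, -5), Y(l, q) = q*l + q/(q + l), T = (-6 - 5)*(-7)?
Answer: 5470586143/12 ≈ 4.5588e+8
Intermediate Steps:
T = 77 (T = -11*(-7) = 77)
Y(l, q) = l*q + q/(l + q)
b(r) = 3 - 5*(1 + r**2 - 5*r)/(-5 + r) (b(r) = 3 - 5*(1 + r**2 + r*(-5))/(r - 5) = 3 - 5*(1 + r**2 - 5*r)/(-5 + r))
(-21686 + b(T))*(14381 - 35039) = (-21686 + (-20 - 5*77**2 + 28*77)/(-5 + 77))*(14381 - 35039) = (-21686 + (-20 - 5*5929 + 2156)/72)*(-20658) = (-21686 + (-20 - 29645 + 2156)/72)*(-20658) = (-21686 + (1/72)*(-27509))*(-20658) = (-21686 - 27509/72)*(-20658) = -1588901/72*(-20658) = 5470586143/12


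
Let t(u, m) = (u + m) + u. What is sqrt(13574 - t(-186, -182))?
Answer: 4*sqrt(883) ≈ 118.86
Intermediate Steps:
t(u, m) = m + 2*u (t(u, m) = (m + u) + u = m + 2*u)
sqrt(13574 - t(-186, -182)) = sqrt(13574 - (-182 + 2*(-186))) = sqrt(13574 - (-182 - 372)) = sqrt(13574 - 1*(-554)) = sqrt(13574 + 554) = sqrt(14128) = 4*sqrt(883)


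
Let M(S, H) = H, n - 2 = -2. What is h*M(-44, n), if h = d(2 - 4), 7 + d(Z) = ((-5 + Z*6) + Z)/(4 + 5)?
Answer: 0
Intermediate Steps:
n = 0 (n = 2 - 2 = 0)
d(Z) = -68/9 + 7*Z/9 (d(Z) = -7 + ((-5 + Z*6) + Z)/(4 + 5) = -7 + ((-5 + 6*Z) + Z)/9 = -7 + (-5 + 7*Z)*(⅑) = -7 + (-5/9 + 7*Z/9) = -68/9 + 7*Z/9)
h = -82/9 (h = -68/9 + 7*(2 - 4)/9 = -68/9 + (7/9)*(-2) = -68/9 - 14/9 = -82/9 ≈ -9.1111)
h*M(-44, n) = -82/9*0 = 0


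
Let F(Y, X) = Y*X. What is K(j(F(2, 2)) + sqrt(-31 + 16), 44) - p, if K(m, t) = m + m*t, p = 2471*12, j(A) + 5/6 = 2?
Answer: -59199/2 + 45*I*sqrt(15) ≈ -29600.0 + 174.28*I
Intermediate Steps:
F(Y, X) = X*Y
j(A) = 7/6 (j(A) = -5/6 + 2 = 7/6)
p = 29652
K(j(F(2, 2)) + sqrt(-31 + 16), 44) - p = (7/6 + sqrt(-31 + 16))*(1 + 44) - 1*29652 = (7/6 + sqrt(-15))*45 - 29652 = (7/6 + I*sqrt(15))*45 - 29652 = (105/2 + 45*I*sqrt(15)) - 29652 = -59199/2 + 45*I*sqrt(15)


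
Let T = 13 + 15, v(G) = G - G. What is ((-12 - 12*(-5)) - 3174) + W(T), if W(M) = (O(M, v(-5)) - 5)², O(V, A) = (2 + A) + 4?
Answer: -3125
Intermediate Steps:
v(G) = 0
O(V, A) = 6 + A
T = 28
W(M) = 1 (W(M) = ((6 + 0) - 5)² = (6 - 5)² = 1² = 1)
((-12 - 12*(-5)) - 3174) + W(T) = ((-12 - 12*(-5)) - 3174) + 1 = ((-12 + 60) - 3174) + 1 = (48 - 3174) + 1 = -3126 + 1 = -3125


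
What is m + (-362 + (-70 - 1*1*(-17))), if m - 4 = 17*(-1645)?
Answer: -28376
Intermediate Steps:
m = -27961 (m = 4 + 17*(-1645) = 4 - 27965 = -27961)
m + (-362 + (-70 - 1*1*(-17))) = -27961 + (-362 + (-70 - 1*1*(-17))) = -27961 + (-362 + (-70 - 1*(-17))) = -27961 + (-362 + (-70 + 17)) = -27961 + (-362 - 53) = -27961 - 415 = -28376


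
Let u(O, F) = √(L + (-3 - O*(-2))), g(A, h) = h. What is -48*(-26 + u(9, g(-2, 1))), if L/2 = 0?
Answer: 1248 - 48*√15 ≈ 1062.1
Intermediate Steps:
L = 0 (L = 2*0 = 0)
u(O, F) = √(-3 + 2*O) (u(O, F) = √(0 + (-3 - O*(-2))) = √(0 + (-3 - (-2)*O)) = √(0 + (-3 + 2*O)) = √(-3 + 2*O))
-48*(-26 + u(9, g(-2, 1))) = -48*(-26 + √(-3 + 2*9)) = -48*(-26 + √(-3 + 18)) = -48*(-26 + √15) = 1248 - 48*√15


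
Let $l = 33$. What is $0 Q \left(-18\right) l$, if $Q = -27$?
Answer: $0$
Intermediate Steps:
$0 Q \left(-18\right) l = 0 \left(-27\right) \left(-18\right) 33 = 0 \cdot 486 \cdot 33 = 0 \cdot 16038 = 0$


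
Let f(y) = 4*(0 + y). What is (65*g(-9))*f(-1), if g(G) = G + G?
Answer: 4680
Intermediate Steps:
f(y) = 4*y
g(G) = 2*G
(65*g(-9))*f(-1) = (65*(2*(-9)))*(4*(-1)) = (65*(-18))*(-4) = -1170*(-4) = 4680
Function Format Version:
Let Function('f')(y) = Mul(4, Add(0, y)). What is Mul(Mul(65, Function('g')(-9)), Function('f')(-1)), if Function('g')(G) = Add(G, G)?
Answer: 4680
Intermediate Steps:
Function('f')(y) = Mul(4, y)
Function('g')(G) = Mul(2, G)
Mul(Mul(65, Function('g')(-9)), Function('f')(-1)) = Mul(Mul(65, Mul(2, -9)), Mul(4, -1)) = Mul(Mul(65, -18), -4) = Mul(-1170, -4) = 4680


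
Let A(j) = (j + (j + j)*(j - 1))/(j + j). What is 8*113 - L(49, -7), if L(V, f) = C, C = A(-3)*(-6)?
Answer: 883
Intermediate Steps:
A(j) = (j + 2*j*(-1 + j))/(2*j) (A(j) = (j + (2*j)*(-1 + j))/((2*j)) = (j + 2*j*(-1 + j))*(1/(2*j)) = (j + 2*j*(-1 + j))/(2*j))
C = 21 (C = (-1/2 - 3)*(-6) = -7/2*(-6) = 21)
L(V, f) = 21
8*113 - L(49, -7) = 8*113 - 1*21 = 904 - 21 = 883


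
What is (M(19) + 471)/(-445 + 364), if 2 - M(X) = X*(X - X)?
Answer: -473/81 ≈ -5.8395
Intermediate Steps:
M(X) = 2 (M(X) = 2 - X*(X - X) = 2 - X*0 = 2 - 1*0 = 2 + 0 = 2)
(M(19) + 471)/(-445 + 364) = (2 + 471)/(-445 + 364) = 473/(-81) = 473*(-1/81) = -473/81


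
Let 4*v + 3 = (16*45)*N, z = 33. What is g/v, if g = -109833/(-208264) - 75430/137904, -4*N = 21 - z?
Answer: -17591984/483984267039 ≈ -3.6348e-5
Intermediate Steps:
N = 3 (N = -(21 - 1*33)/4 = -(21 - 33)/4 = -¼*(-12) = 3)
g = -4397996/224378427 (g = -109833*(-1/208264) - 75430*1/137904 = 109833/208264 - 37715/68952 = -4397996/224378427 ≈ -0.019601)
v = 2157/4 (v = -¾ + ((16*45)*3)/4 = -¾ + (720*3)/4 = -¾ + (¼)*2160 = -¾ + 540 = 2157/4 ≈ 539.25)
g/v = -4397996/(224378427*2157/4) = -4397996/224378427*4/2157 = -17591984/483984267039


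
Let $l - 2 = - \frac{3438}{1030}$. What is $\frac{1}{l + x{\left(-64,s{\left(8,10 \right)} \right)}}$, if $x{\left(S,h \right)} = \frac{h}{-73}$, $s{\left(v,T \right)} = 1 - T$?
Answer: $- \frac{37595}{45662} \approx -0.82333$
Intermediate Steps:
$l = - \frac{689}{515}$ ($l = 2 - \frac{3438}{1030} = 2 - \frac{1719}{515} = - \frac{689}{515} \approx -1.3379$)
$x{\left(S,h \right)} = - \frac{h}{73}$ ($x{\left(S,h \right)} = h \left(- \frac{1}{73}\right) = - \frac{h}{73}$)
$\frac{1}{l + x{\left(-64,s{\left(8,10 \right)} \right)}} = \frac{1}{- \frac{689}{515} - \frac{1 - 10}{73}} = \frac{1}{- \frac{689}{515} - - \frac{9}{73}} = \frac{1}{- \frac{689}{515} + \frac{9}{73}} = \frac{1}{- \frac{45662}{37595}} = - \frac{37595}{45662}$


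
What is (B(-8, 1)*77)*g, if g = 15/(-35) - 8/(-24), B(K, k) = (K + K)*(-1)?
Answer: -352/3 ≈ -117.33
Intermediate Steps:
B(K, k) = -2*K (B(K, k) = (2*K)*(-1) = -2*K)
g = -2/21 (g = 15*(-1/35) - 8*(-1/24) = -3/7 + 1/3 = -2/21 ≈ -0.095238)
(B(-8, 1)*77)*g = (-2*(-8)*77)*(-2/21) = (16*77)*(-2/21) = 1232*(-2/21) = -352/3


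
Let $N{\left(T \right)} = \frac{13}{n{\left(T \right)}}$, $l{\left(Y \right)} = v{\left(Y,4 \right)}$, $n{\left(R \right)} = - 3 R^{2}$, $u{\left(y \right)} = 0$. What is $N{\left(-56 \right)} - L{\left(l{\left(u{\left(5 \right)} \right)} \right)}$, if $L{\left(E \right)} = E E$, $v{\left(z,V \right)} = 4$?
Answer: $- \frac{150541}{9408} \approx -16.001$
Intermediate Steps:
$l{\left(Y \right)} = 4$
$L{\left(E \right)} = E^{2}$
$N{\left(T \right)} = - \frac{13}{3 T^{2}}$ ($N{\left(T \right)} = \frac{13}{\left(-3\right) T^{2}} = 13 \left(- \frac{1}{3 T^{2}}\right) = - \frac{13}{3 T^{2}}$)
$N{\left(-56 \right)} - L{\left(l{\left(u{\left(5 \right)} \right)} \right)} = - \frac{13}{3 \cdot 3136} - 4^{2} = \left(- \frac{13}{3}\right) \frac{1}{3136} - 16 = - \frac{13}{9408} - 16 = - \frac{150541}{9408}$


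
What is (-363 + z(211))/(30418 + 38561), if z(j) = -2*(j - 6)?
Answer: -773/68979 ≈ -0.011206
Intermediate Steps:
z(j) = 12 - 2*j (z(j) = -2*(-6 + j) = 12 - 2*j)
(-363 + z(211))/(30418 + 38561) = (-363 + (12 - 2*211))/(30418 + 38561) = (-363 + (12 - 422))/68979 = (-363 - 410)*(1/68979) = -773*1/68979 = -773/68979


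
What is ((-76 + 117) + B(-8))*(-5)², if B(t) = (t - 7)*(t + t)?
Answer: 7025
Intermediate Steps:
B(t) = 2*t*(-7 + t) (B(t) = (-7 + t)*(2*t) = 2*t*(-7 + t))
((-76 + 117) + B(-8))*(-5)² = ((-76 + 117) + 2*(-8)*(-7 - 8))*(-5)² = (41 + 2*(-8)*(-15))*25 = (41 + 240)*25 = 281*25 = 7025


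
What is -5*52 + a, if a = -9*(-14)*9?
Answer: 874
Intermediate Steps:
a = 1134 (a = 126*9 = 1134)
-5*52 + a = -5*52 + 1134 = -260 + 1134 = 874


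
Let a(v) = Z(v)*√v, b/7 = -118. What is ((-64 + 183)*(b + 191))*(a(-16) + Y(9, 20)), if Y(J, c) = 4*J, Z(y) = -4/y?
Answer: -2720340 - 75565*I ≈ -2.7203e+6 - 75565.0*I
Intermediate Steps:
b = -826 (b = 7*(-118) = -826)
a(v) = -4/√v (a(v) = (-4/v)*√v = -4/√v)
((-64 + 183)*(b + 191))*(a(-16) + Y(9, 20)) = ((-64 + 183)*(-826 + 191))*(-(-1)*I + 4*9) = (119*(-635))*(-(-1)*I + 36) = -75565*(I + 36) = -75565*(36 + I) = -2720340 - 75565*I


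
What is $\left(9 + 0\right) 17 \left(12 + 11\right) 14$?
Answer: $49266$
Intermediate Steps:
$\left(9 + 0\right) 17 \left(12 + 11\right) 14 = 9 \cdot 17 \cdot 23 \cdot 14 = 153 \cdot 322 = 49266$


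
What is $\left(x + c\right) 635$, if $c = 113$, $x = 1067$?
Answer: $749300$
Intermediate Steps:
$\left(x + c\right) 635 = \left(1067 + 113\right) 635 = 1180 \cdot 635 = 749300$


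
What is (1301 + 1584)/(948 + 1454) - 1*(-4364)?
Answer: 10485213/2402 ≈ 4365.2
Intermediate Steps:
(1301 + 1584)/(948 + 1454) - 1*(-4364) = 2885/2402 + 4364 = 10485213/2402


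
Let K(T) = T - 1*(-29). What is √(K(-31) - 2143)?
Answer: I*√2145 ≈ 46.314*I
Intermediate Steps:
K(T) = 29 + T (K(T) = T + 29 = 29 + T)
√(K(-31) - 2143) = √((29 - 31) - 2143) = √(-2 - 2143) = √(-2145) = I*√2145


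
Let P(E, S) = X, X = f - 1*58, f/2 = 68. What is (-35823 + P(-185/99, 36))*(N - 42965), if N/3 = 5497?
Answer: 946313130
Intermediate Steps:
N = 16491 (N = 3*5497 = 16491)
f = 136 (f = 2*68 = 136)
X = 78 (X = 136 - 1*58 = 136 - 58 = 78)
P(E, S) = 78
(-35823 + P(-185/99, 36))*(N - 42965) = (-35823 + 78)*(16491 - 42965) = -35745*(-26474) = 946313130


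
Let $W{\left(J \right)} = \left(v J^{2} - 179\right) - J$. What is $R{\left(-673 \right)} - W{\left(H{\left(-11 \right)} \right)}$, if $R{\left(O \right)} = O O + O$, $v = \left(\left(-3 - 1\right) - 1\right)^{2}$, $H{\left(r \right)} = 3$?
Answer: $452213$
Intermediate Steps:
$v = 25$ ($v = \left(-4 - 1\right)^{2} = \left(-5\right)^{2} = 25$)
$R{\left(O \right)} = O + O^{2}$ ($R{\left(O \right)} = O^{2} + O = O + O^{2}$)
$W{\left(J \right)} = -179 - J + 25 J^{2}$ ($W{\left(J \right)} = \left(25 J^{2} - 179\right) - J = \left(-179 + 25 J^{2}\right) - J = -179 - J + 25 J^{2}$)
$R{\left(-673 \right)} - W{\left(H{\left(-11 \right)} \right)} = - 673 \left(1 - 673\right) - \left(-179 - 3 + 25 \cdot 3^{2}\right) = \left(-673\right) \left(-672\right) - \left(-179 - 3 + 25 \cdot 9\right) = 452256 - \left(-179 - 3 + 225\right) = 452256 - 43 = 452213$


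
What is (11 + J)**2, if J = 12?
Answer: 529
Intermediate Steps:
(11 + J)**2 = (11 + 12)**2 = 23**2 = 529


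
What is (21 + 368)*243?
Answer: 94527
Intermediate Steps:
(21 + 368)*243 = 389*243 = 94527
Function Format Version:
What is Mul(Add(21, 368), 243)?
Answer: 94527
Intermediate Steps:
Mul(Add(21, 368), 243) = Mul(389, 243) = 94527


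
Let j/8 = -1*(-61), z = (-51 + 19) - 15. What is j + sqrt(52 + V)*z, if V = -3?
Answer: 159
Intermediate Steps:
z = -47 (z = -32 - 15 = -47)
j = 488 (j = 8*(-1*(-61)) = 8*61 = 488)
j + sqrt(52 + V)*z = 488 + sqrt(52 - 3)*(-47) = 488 + sqrt(49)*(-47) = 488 + 7*(-47) = 488 - 329 = 159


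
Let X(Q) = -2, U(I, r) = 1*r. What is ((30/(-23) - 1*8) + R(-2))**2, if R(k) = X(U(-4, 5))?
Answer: 67600/529 ≈ 127.79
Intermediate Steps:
U(I, r) = r
R(k) = -2
((30/(-23) - 1*8) + R(-2))**2 = ((30/(-23) - 1*8) - 2)**2 = ((30*(-1/23) - 8) - 2)**2 = ((-30/23 - 8) - 2)**2 = (-214/23 - 2)**2 = (-260/23)**2 = 67600/529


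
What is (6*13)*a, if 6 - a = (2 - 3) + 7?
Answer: 0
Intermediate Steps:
a = 0 (a = 6 - ((2 - 3) + 7) = 6 - (-1 + 7) = 6 - 1*6 = 6 - 6 = 0)
(6*13)*a = (6*13)*0 = 78*0 = 0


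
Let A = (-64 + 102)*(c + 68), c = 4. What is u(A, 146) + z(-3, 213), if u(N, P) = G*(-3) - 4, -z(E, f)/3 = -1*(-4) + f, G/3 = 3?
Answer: -682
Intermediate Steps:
G = 9 (G = 3*3 = 9)
z(E, f) = -12 - 3*f (z(E, f) = -3*(-1*(-4) + f) = -3*(4 + f) = -12 - 3*f)
A = 2736 (A = (-64 + 102)*(4 + 68) = 38*72 = 2736)
u(N, P) = -31 (u(N, P) = 9*(-3) - 4 = -27 - 4 = -31)
u(A, 146) + z(-3, 213) = -31 + (-12 - 3*213) = -31 + (-12 - 639) = -31 - 651 = -682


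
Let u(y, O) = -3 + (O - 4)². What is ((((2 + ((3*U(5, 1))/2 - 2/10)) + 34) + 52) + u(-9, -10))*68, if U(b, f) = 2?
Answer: 96492/5 ≈ 19298.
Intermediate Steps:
u(y, O) = -3 + (-4 + O)²
((((2 + ((3*U(5, 1))/2 - 2/10)) + 34) + 52) + u(-9, -10))*68 = ((((2 + ((3*2)/2 - 2/10)) + 34) + 52) + (-3 + (-4 - 10)²))*68 = ((((2 + (6*(½) - 2*⅒)) + 34) + 52) + (-3 + (-14)²))*68 = ((((2 + (3 - ⅕)) + 34) + 52) + (-3 + 196))*68 = ((((2 + 14/5) + 34) + 52) + 193)*68 = (((24/5 + 34) + 52) + 193)*68 = ((194/5 + 52) + 193)*68 = (454/5 + 193)*68 = (1419/5)*68 = 96492/5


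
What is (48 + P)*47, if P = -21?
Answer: 1269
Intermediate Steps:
(48 + P)*47 = (48 - 21)*47 = 27*47 = 1269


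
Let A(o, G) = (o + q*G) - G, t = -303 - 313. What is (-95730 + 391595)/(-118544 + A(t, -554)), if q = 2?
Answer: -295865/119714 ≈ -2.4714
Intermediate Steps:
t = -616
A(o, G) = G + o (A(o, G) = (o + 2*G) - G = G + o)
(-95730 + 391595)/(-118544 + A(t, -554)) = (-95730 + 391595)/(-118544 + (-554 - 616)) = 295865/(-118544 - 1170) = 295865/(-119714) = 295865*(-1/119714) = -295865/119714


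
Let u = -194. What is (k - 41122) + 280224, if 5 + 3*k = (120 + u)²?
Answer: 722777/3 ≈ 2.4093e+5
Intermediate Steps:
k = 5471/3 (k = -5/3 + (120 - 194)²/3 = -5/3 + (⅓)*(-74)² = -5/3 + (⅓)*5476 = -5/3 + 5476/3 = 5471/3 ≈ 1823.7)
(k - 41122) + 280224 = (5471/3 - 41122) + 280224 = -117895/3 + 280224 = 722777/3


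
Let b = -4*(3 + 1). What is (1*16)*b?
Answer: -256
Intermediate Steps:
b = -16 (b = -4*4 = -16)
(1*16)*b = (1*16)*(-16) = 16*(-16) = -256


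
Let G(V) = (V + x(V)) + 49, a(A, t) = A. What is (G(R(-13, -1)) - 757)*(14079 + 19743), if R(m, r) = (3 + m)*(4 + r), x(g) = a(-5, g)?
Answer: -25129746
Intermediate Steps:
x(g) = -5
G(V) = 44 + V (G(V) = (V - 5) + 49 = (-5 + V) + 49 = 44 + V)
(G(R(-13, -1)) - 757)*(14079 + 19743) = ((44 + (12 + 3*(-1) + 4*(-13) - 13*(-1))) - 757)*(14079 + 19743) = ((44 + (12 - 3 - 52 + 13)) - 757)*33822 = ((44 - 30) - 757)*33822 = (14 - 757)*33822 = -743*33822 = -25129746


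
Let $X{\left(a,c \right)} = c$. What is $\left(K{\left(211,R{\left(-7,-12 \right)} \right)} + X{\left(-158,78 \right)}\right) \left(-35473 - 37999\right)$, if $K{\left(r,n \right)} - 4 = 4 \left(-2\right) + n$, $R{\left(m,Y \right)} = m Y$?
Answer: $-11608576$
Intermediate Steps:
$R{\left(m,Y \right)} = Y m$
$K{\left(r,n \right)} = -4 + n$ ($K{\left(r,n \right)} = 4 + \left(4 \left(-2\right) + n\right) = 4 + \left(-8 + n\right) = -4 + n$)
$\left(K{\left(211,R{\left(-7,-12 \right)} \right)} + X{\left(-158,78 \right)}\right) \left(-35473 - 37999\right) = \left(\left(-4 - -84\right) + 78\right) \left(-35473 - 37999\right) = \left(\left(-4 + 84\right) + 78\right) \left(-73472\right) = \left(80 + 78\right) \left(-73472\right) = 158 \left(-73472\right) = -11608576$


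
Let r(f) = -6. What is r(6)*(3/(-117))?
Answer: 2/13 ≈ 0.15385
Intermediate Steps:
r(6)*(3/(-117)) = -18/(-117) = -18*(-1)/117 = -6*(-1/39) = 2/13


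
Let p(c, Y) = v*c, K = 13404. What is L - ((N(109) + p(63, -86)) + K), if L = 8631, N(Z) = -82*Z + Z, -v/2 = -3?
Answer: 3678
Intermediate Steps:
v = 6 (v = -2*(-3) = 6)
N(Z) = -81*Z
p(c, Y) = 6*c
L - ((N(109) + p(63, -86)) + K) = 8631 - ((-81*109 + 6*63) + 13404) = 8631 - ((-8829 + 378) + 13404) = 8631 - (-8451 + 13404) = 8631 - 1*4953 = 8631 - 4953 = 3678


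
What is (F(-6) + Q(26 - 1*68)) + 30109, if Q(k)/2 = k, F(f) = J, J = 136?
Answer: 30161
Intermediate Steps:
F(f) = 136
Q(k) = 2*k
(F(-6) + Q(26 - 1*68)) + 30109 = (136 + 2*(26 - 1*68)) + 30109 = (136 + 2*(26 - 68)) + 30109 = (136 + 2*(-42)) + 30109 = (136 - 84) + 30109 = 52 + 30109 = 30161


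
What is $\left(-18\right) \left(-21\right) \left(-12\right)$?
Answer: $-4536$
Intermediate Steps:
$\left(-18\right) \left(-21\right) \left(-12\right) = 378 \left(-12\right) = -4536$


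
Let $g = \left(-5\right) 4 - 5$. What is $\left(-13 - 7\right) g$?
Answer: $500$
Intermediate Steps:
$g = -25$ ($g = -20 - 5 = -25$)
$\left(-13 - 7\right) g = \left(-13 - 7\right) \left(-25\right) = \left(-20\right) \left(-25\right) = 500$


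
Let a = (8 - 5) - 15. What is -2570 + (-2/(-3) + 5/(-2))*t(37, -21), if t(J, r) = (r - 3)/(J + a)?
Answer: -64206/25 ≈ -2568.2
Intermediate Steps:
a = -12 (a = 3 - 15 = -12)
t(J, r) = (-3 + r)/(-12 + J) (t(J, r) = (r - 3)/(J - 12) = (-3 + r)/(-12 + J))
-2570 + (-2/(-3) + 5/(-2))*t(37, -21) = -2570 + (-2/(-3) + 5/(-2))*((-3 - 21)/(-12 + 37)) = -2570 + (-2*(-1/3) + 5*(-1/2))*(-24/25) = -2570 + (2/3 - 5/2)*((1/25)*(-24)) = -2570 - 11/6*(-24/25) = -2570 + 44/25 = -64206/25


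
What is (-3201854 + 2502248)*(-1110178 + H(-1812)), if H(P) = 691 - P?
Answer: 774936076050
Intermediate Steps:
(-3201854 + 2502248)*(-1110178 + H(-1812)) = (-3201854 + 2502248)*(-1110178 + (691 - 1*(-1812))) = -699606*(-1110178 + (691 + 1812)) = -699606*(-1110178 + 2503) = -699606*(-1107675) = 774936076050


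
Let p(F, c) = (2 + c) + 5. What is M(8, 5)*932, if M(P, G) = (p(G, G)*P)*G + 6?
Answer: 452952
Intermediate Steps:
p(F, c) = 7 + c
M(P, G) = 6 + G*P*(7 + G) (M(P, G) = ((7 + G)*P)*G + 6 = (P*(7 + G))*G + 6 = G*P*(7 + G) + 6 = 6 + G*P*(7 + G))
M(8, 5)*932 = (6 + 5*8*(7 + 5))*932 = (6 + 5*8*12)*932 = (6 + 480)*932 = 486*932 = 452952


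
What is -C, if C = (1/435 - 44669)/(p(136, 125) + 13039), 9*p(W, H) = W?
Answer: 58293042/17035615 ≈ 3.4218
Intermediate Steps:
p(W, H) = W/9
C = -58293042/17035615 (C = (1/435 - 44669)/((1/9)*136 + 13039) = (1/435 - 44669)/(136/9 + 13039) = -19431014/(435*117487/9) = -19431014/435*9/117487 = -58293042/17035615 ≈ -3.4218)
-C = -1*(-58293042/17035615) = 58293042/17035615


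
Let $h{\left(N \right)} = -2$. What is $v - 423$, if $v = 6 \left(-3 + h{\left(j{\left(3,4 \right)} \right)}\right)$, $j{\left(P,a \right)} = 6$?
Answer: $-453$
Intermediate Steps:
$v = -30$ ($v = 6 \left(-3 - 2\right) = 6 \left(-5\right) = -30$)
$v - 423 = -30 - 423 = -453$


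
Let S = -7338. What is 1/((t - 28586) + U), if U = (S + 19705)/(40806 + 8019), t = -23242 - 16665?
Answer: -48825/3344158358 ≈ -1.4600e-5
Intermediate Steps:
t = -39907
U = 12367/48825 (U = (-7338 + 19705)/(40806 + 8019) = 12367/48825 ≈ 0.25329)
1/((t - 28586) + U) = 1/((-39907 - 28586) + 12367/48825) = 1/(-68493 + 12367/48825) = 1/(-3344158358/48825) = -48825/3344158358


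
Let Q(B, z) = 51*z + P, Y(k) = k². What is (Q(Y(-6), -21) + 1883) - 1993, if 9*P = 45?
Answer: -1176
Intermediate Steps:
P = 5 (P = (⅑)*45 = 5)
Q(B, z) = 5 + 51*z (Q(B, z) = 51*z + 5 = 5 + 51*z)
(Q(Y(-6), -21) + 1883) - 1993 = ((5 + 51*(-21)) + 1883) - 1993 = ((5 - 1071) + 1883) - 1993 = (-1066 + 1883) - 1993 = 817 - 1993 = -1176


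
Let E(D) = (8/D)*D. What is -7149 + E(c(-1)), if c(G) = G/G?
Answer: -7141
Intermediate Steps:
c(G) = 1
E(D) = 8
-7149 + E(c(-1)) = -7149 + 8 = -7141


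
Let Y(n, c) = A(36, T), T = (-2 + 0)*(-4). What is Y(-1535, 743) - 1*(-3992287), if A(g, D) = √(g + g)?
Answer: 3992287 + 6*√2 ≈ 3.9923e+6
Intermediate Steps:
T = 8 (T = -2*(-4) = 8)
A(g, D) = √2*√g (A(g, D) = √(2*g) = √2*√g)
Y(n, c) = 6*√2 (Y(n, c) = √2*√36 = √2*6 = 6*√2)
Y(-1535, 743) - 1*(-3992287) = 6*√2 - 1*(-3992287) = 6*√2 + 3992287 = 3992287 + 6*√2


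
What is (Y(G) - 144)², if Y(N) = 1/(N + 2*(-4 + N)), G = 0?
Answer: 1329409/64 ≈ 20772.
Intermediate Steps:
Y(N) = 1/(-8 + 3*N) (Y(N) = 1/(N + (-8 + 2*N)) = 1/(-8 + 3*N))
(Y(G) - 144)² = (1/(-8 + 3*0) - 144)² = (1/(-8 + 0) - 144)² = (1/(-8) - 144)² = (-⅛ - 144)² = (-1153/8)² = 1329409/64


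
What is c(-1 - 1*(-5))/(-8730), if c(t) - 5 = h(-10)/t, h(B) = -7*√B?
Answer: -1/1746 + 7*I*√10/34920 ≈ -0.00057274 + 0.0006339*I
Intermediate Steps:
c(t) = 5 - 7*I*√10/t (c(t) = 5 + (-7*I*√10)/t = 5 - 7*I*√10/t)
c(-1 - 1*(-5))/(-8730) = (5 - 7*I*√10/(-1 - 1*(-5)))/(-8730) = (5 - 7*I*√10/(-1 + 5))*(-1/8730) = (5 - 7*I*√10/4)*(-1/8730) = -1/1746 + 7*I*√10/34920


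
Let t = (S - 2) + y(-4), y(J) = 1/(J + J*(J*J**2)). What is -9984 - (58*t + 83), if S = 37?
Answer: -1524251/126 ≈ -12097.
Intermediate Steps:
y(J) = 1/(J + J**4) (y(J) = 1/(J + J*J**3) = 1/(J + J**4))
t = 8821/252 (t = (37 - 2) + 1/(-4 + (-4)**4) = 35 + 1/(-4 + 256) = 35 + 1/252 = 8821/252 ≈ 35.004)
-9984 - (58*t + 83) = -9984 - (58*(8821/252) + 83) = -9984 - (255809/126 + 83) = -9984 - 1*266267/126 = -9984 - 266267/126 = -1524251/126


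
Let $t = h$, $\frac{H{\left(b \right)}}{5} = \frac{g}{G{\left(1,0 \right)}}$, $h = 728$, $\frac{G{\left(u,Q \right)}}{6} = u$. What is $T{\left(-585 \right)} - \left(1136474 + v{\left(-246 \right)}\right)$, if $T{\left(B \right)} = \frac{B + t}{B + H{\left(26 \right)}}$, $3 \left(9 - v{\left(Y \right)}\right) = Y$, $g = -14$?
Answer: $- \frac{2034451779}{1790} \approx -1.1366 \cdot 10^{6}$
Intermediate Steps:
$G{\left(u,Q \right)} = 6 u$
$H{\left(b \right)} = - \frac{35}{3}$ ($H{\left(b \right)} = 5 \left(- \frac{14}{6 \cdot 1}\right) = 5 \left(- \frac{14}{6}\right) = 5 \left(\left(-14\right) \frac{1}{6}\right) = 5 \left(- \frac{7}{3}\right) = - \frac{35}{3}$)
$t = 728$
$v{\left(Y \right)} = 9 - \frac{Y}{3}$
$T{\left(B \right)} = \frac{728 + B}{- \frac{35}{3} + B}$ ($T{\left(B \right)} = \frac{B + 728}{B - \frac{35}{3}} = \frac{728 + B}{- \frac{35}{3} + B}$)
$T{\left(-585 \right)} - \left(1136474 + v{\left(-246 \right)}\right) = \frac{3 \left(728 - 585\right)}{-35 + 3 \left(-585\right)} - \left(1136483 + 82\right) = 3 \frac{1}{-35 - 1755} \cdot 143 - 1136565 = 3 \frac{1}{-1790} \cdot 143 - 1136565 = 3 \left(- \frac{1}{1790}\right) 143 - 1136565 = - \frac{429}{1790} - 1136565 = - \frac{2034451779}{1790}$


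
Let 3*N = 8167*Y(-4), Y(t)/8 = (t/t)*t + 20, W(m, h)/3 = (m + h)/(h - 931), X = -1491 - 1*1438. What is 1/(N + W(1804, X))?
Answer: 2316/807032297 ≈ 2.8698e-6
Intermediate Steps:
X = -2929 (X = -1491 - 1438 = -2929)
W(m, h) = 3*(h + m)/(-931 + h) (W(m, h) = 3*((m + h)/(h - 931)) = 3*((h + m)/(-931 + h)) = 3*(h + m)/(-931 + h))
Y(t) = 160 + 8*t (Y(t) = 8*((t/t)*t + 20) = 8*(1*t + 20) = 8*(t + 20) = 8*(20 + t) = 160 + 8*t)
N = 1045376/3 (N = (8167*(160 + 8*(-4)))/3 = (8167*(160 - 32))/3 = (8167*128)/3 = (⅓)*1045376 = 1045376/3 ≈ 3.4846e+5)
1/(N + W(1804, X)) = 1/(1045376/3 + 3*(-2929 + 1804)/(-931 - 2929)) = 1/(1045376/3 + 3*(-1125)/(-3860)) = 1/(1045376/3 + 3*(-1/3860)*(-1125)) = 1/(1045376/3 + 675/772) = 1/(807032297/2316) = 2316/807032297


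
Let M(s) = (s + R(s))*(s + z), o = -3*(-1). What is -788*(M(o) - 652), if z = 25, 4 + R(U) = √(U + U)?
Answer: 535840 - 22064*√6 ≈ 4.8179e+5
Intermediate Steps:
R(U) = -4 + √2*√U (R(U) = -4 + √(U + U) = -4 + √(2*U) = -4 + √2*√U)
o = 3
M(s) = (25 + s)*(-4 + s + √2*√s) (M(s) = (s + (-4 + √2*√s))*(s + 25) = (-4 + s + √2*√s)*(25 + s) = (25 + s)*(-4 + s + √2*√s))
-788*(M(o) - 652) = -788*((-100 + 3² + 21*3 + √2*3^(3/2) + 25*√2*√3) - 652) = -788*((-100 + 9 + 63 + √2*(3*√3) + 25*√6) - 652) = -788*((-100 + 9 + 63 + 3*√6 + 25*√6) - 652) = -788*((-28 + 28*√6) - 652) = -788*(-680 + 28*√6) = 535840 - 22064*√6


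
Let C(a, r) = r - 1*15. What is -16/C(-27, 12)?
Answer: 16/3 ≈ 5.3333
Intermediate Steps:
C(a, r) = -15 + r (C(a, r) = r - 15 = -15 + r)
-16/C(-27, 12) = -16/(-15 + 12) = -16/(-3) = -16*(-⅓) = 16/3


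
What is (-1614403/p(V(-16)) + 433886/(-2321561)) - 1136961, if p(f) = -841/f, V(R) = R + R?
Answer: -2339774236134543/1952432801 ≈ -1.1984e+6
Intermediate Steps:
V(R) = 2*R
(-1614403/p(V(-16)) + 433886/(-2321561)) - 1136961 = (-1614403/((-841/(2*(-16)))) + 433886/(-2321561)) - 1136961 = (-1614403/((-841/(-32))) + 433886*(-1/2321561)) - 1136961 = (-1614403/((-841*(-1/32))) - 433886/2321561) - 1136961 = (-1614403/841/32 - 433886/2321561) - 1136961 = (-1614403*32/841 - 433886/2321561) - 1136961 = (-51660896/841 - 433886/2321561) - 1136961 = -119934286276782/1952432801 - 1136961 = -2339774236134543/1952432801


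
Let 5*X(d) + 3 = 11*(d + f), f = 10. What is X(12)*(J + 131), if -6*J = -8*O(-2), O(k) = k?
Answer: 18403/3 ≈ 6134.3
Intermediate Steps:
X(d) = 107/5 + 11*d/5 (X(d) = -⅗ + (11*(d + 10))/5 = -⅗ + (11*(10 + d))/5 = -⅗ + (110 + 11*d)/5 = -⅗ + (22 + 11*d/5) = 107/5 + 11*d/5)
J = -8/3 (J = -(-4)*(-2)/3 = -⅙*16 = -8/3 ≈ -2.6667)
X(12)*(J + 131) = (107/5 + (11/5)*12)*(-8/3 + 131) = (107/5 + 132/5)*(385/3) = (239/5)*(385/3) = 18403/3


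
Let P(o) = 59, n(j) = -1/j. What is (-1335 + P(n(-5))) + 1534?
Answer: 258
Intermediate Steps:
(-1335 + P(n(-5))) + 1534 = (-1335 + 59) + 1534 = -1276 + 1534 = 258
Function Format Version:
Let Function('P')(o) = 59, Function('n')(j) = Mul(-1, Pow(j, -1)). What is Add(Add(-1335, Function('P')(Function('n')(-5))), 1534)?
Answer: 258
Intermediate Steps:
Add(Add(-1335, Function('P')(Function('n')(-5))), 1534) = Add(Add(-1335, 59), 1534) = Add(-1276, 1534) = 258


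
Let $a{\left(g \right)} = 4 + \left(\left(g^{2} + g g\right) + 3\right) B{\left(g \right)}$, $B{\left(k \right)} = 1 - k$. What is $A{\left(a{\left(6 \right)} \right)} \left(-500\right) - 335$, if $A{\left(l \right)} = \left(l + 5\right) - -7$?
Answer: $179165$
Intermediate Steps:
$a{\left(g \right)} = 4 + \left(1 - g\right) \left(3 + 2 g^{2}\right)$ ($a{\left(g \right)} = 4 + \left(\left(g^{2} + g g\right) + 3\right) \left(1 - g\right) = 4 + \left(\left(g^{2} + g^{2}\right) + 3\right) \left(1 - g\right) = 4 + \left(2 g^{2} + 3\right) \left(1 - g\right) = 4 + \left(3 + 2 g^{2}\right) \left(1 - g\right) = 4 + \left(1 - g\right) \left(3 + 2 g^{2}\right)$)
$A{\left(l \right)} = 12 + l$ ($A{\left(l \right)} = \left(5 + l\right) + 7 = 12 + l$)
$A{\left(a{\left(6 \right)} \right)} \left(-500\right) - 335 = \left(12 + \left(7 - 18 + 2 \cdot 6^{2} \left(1 - 6\right)\right)\right) \left(-500\right) - 335 = \left(12 + \left(7 - 18 + 2 \cdot 36 \left(1 - 6\right)\right)\right) \left(-500\right) - 335 = \left(12 + \left(7 - 18 + 2 \cdot 36 \left(-5\right)\right)\right) \left(-500\right) - 335 = \left(12 - 371\right) \left(-500\right) - 335 = \left(-359\right) \left(-500\right) - 335 = 179500 - 335 = 179165$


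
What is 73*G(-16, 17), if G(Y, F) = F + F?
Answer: 2482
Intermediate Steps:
G(Y, F) = 2*F
73*G(-16, 17) = 73*(2*17) = 73*34 = 2482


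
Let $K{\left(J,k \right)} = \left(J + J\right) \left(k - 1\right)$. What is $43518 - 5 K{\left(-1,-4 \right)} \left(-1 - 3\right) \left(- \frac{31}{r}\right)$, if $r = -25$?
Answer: $43766$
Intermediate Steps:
$K{\left(J,k \right)} = 2 J \left(-1 + k\right)$
$43518 - 5 K{\left(-1,-4 \right)} \left(-1 - 3\right) \left(- \frac{31}{r}\right) = 43518 - 5 \cdot 2 \left(-1\right) \left(-1 - 4\right) \left(-1 - 3\right) \left(- \frac{31}{-25}\right) = 43518 - 5 \cdot 2 \left(-1\right) \left(-5\right) \left(-4\right) \left(\left(-31\right) \left(- \frac{1}{25}\right)\right) = 43518 - 5 \cdot 10 \left(-4\right) \frac{31}{25} = 43518 - 5 \left(-40\right) \frac{31}{25} = 43518 - \left(-200\right) \frac{31}{25} = 43518 - -248 = 43518 + 248 = 43766$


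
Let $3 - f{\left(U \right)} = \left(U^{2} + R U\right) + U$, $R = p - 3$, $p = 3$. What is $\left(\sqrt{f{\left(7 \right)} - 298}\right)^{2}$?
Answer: $-351$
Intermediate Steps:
$R = 0$ ($R = 3 - 3 = 0$)
$f{\left(U \right)} = 3 - U - U^{2}$ ($f{\left(U \right)} = 3 - \left(\left(U^{2} + 0 U\right) + U\right) = 3 - \left(\left(U^{2} + 0\right) + U\right) = 3 - \left(U^{2} + U\right) = 3 - \left(U + U^{2}\right) = 3 - U - U^{2}$)
$\left(\sqrt{f{\left(7 \right)} - 298}\right)^{2} = \left(\sqrt{\left(3 - 7 - 7^{2}\right) - 298}\right)^{2} = \left(\sqrt{\left(3 - 7 - 49\right) - 298}\right)^{2} = \left(\sqrt{-53 - 298}\right)^{2} = \left(\sqrt{-351}\right)^{2} = \left(3 i \sqrt{39}\right)^{2} = -351$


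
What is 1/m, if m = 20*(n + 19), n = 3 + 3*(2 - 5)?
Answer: 1/260 ≈ 0.0038462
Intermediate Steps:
n = -6 (n = 3 + 3*(-3) = 3 - 9 = -6)
m = 260 (m = 20*(-6 + 19) = 20*13 = 260)
1/m = 1/260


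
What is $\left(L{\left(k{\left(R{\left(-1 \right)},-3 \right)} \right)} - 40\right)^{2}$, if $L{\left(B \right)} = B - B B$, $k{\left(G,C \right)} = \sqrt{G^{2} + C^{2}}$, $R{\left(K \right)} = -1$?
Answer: $2510 - 100 \sqrt{10} \approx 2193.8$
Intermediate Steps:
$k{\left(G,C \right)} = \sqrt{C^{2} + G^{2}}$
$L{\left(B \right)} = B - B^{2}$
$\left(L{\left(k{\left(R{\left(-1 \right)},-3 \right)} \right)} - 40\right)^{2} = \left(\sqrt{\left(-3\right)^{2} + \left(-1\right)^{2}} \left(1 - \sqrt{\left(-3\right)^{2} + \left(-1\right)^{2}}\right) - 40\right)^{2} = \left(\sqrt{9 + 1} \left(1 - \sqrt{9 + 1}\right) - 40\right)^{2} = \left(\sqrt{10} \left(1 - \sqrt{10}\right) - 40\right)^{2} = \left(-40 + \sqrt{10} \left(1 - \sqrt{10}\right)\right)^{2}$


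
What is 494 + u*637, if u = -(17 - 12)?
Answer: -2691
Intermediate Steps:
u = -5 (u = -1*5 = -5)
494 + u*637 = 494 - 5*637 = 494 - 3185 = -2691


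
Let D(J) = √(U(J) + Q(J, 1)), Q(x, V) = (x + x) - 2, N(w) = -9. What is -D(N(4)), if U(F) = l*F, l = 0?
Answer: -2*I*√5 ≈ -4.4721*I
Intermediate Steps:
Q(x, V) = -2 + 2*x (Q(x, V) = 2*x - 2 = -2 + 2*x)
U(F) = 0 (U(F) = 0*F = 0)
D(J) = √(-2 + 2*J) (D(J) = √(0 + (-2 + 2*J)) = √(-2 + 2*J))
-D(N(4)) = -√(-2 + 2*(-9)) = -√(-2 - 18) = -√(-20) = -2*I*√5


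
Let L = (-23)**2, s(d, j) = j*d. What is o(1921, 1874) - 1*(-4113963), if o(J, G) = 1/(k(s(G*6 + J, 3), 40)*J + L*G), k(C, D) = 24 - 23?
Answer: 4086263687122/993267 ≈ 4.1140e+6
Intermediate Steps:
s(d, j) = d*j
k(C, D) = 1
L = 529
o(J, G) = 1/(J + 529*G) (o(J, G) = 1/(1*J + 529*G) = 1/(J + 529*G))
o(1921, 1874) - 1*(-4113963) = 1/(1921 + 529*1874) - 1*(-4113963) = 1/(1921 + 991346) + 4113963 = 1/993267 + 4113963 = 4086263687122/993267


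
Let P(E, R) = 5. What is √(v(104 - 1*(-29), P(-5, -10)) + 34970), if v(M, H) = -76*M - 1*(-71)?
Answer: √24933 ≈ 157.90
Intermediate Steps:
v(M, H) = 71 - 76*M (v(M, H) = -76*M + 71 = 71 - 76*M)
√(v(104 - 1*(-29), P(-5, -10)) + 34970) = √((71 - 76*(104 - 1*(-29))) + 34970) = √((71 - 76*(104 + 29)) + 34970) = √((71 - 76*133) + 34970) = √((71 - 10108) + 34970) = √(-10037 + 34970) = √24933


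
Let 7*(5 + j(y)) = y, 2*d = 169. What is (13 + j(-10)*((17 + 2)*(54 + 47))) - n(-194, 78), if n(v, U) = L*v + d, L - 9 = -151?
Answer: -559383/14 ≈ -39956.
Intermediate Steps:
d = 169/2 (d = (1/2)*169 = 169/2 ≈ 84.500)
L = -142 (L = 9 - 151 = -142)
n(v, U) = 169/2 - 142*v (n(v, U) = -142*v + 169/2 = 169/2 - 142*v)
j(y) = -5 + y/7
(13 + j(-10)*((17 + 2)*(54 + 47))) - n(-194, 78) = (13 + (-5 + (1/7)*(-10))*((17 + 2)*(54 + 47))) - (169/2 - 142*(-194)) = (13 + (-5 - 10/7)*(19*101)) - (169/2 + 27548) = (13 - 45/7*1919) - 1*55265/2 = (13 - 86355/7) - 55265/2 = -86264/7 - 55265/2 = -559383/14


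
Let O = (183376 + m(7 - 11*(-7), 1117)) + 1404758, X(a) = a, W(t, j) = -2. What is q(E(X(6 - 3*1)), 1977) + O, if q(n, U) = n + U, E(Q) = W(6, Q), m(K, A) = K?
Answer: 1590193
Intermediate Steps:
E(Q) = -2
O = 1588218 (O = (183376 + (7 - 11*(-7))) + 1404758 = (183376 + (7 + 77)) + 1404758 = (183376 + 84) + 1404758 = 183460 + 1404758 = 1588218)
q(n, U) = U + n
q(E(X(6 - 3*1)), 1977) + O = (1977 - 2) + 1588218 = 1975 + 1588218 = 1590193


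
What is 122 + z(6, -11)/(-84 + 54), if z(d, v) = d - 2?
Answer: 1828/15 ≈ 121.87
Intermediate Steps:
z(d, v) = -2 + d
122 + z(6, -11)/(-84 + 54) = 122 + (-2 + 6)/(-84 + 54) = 122 + 4/(-30) = 122 - 1/30*4 = 122 - 2/15 = 1828/15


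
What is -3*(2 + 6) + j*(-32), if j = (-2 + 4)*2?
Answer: -152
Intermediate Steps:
j = 4 (j = 2*2 = 4)
-3*(2 + 6) + j*(-32) = -3*(2 + 6) + 4*(-32) = -3*8 - 128 = -24 - 128 = -152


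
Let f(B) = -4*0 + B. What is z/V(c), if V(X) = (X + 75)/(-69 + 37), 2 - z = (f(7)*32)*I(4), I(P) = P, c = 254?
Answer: 28608/329 ≈ 86.954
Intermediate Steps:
f(B) = B (f(B) = 0 + B = B)
z = -894 (z = 2 - 7*32*4 = 2 - 224*4 = 2 - 1*896 = 2 - 896 = -894)
V(X) = -75/32 - X/32 (V(X) = (75 + X)/(-32) = (75 + X)*(-1/32) = -75/32 - X/32)
z/V(c) = -894/(-75/32 - 1/32*254) = -894/(-75/32 - 127/16) = -894/(-329/32) = -894*(-32/329) = 28608/329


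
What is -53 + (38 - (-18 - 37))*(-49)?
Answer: -4610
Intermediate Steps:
-53 + (38 - (-18 - 37))*(-49) = -53 + (38 - 1*(-55))*(-49) = -53 + (38 + 55)*(-49) = -53 + 93*(-49) = -53 - 4557 = -4610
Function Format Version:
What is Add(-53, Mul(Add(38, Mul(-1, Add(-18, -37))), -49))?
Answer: -4610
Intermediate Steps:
Add(-53, Mul(Add(38, Mul(-1, Add(-18, -37))), -49)) = Add(-53, Mul(Add(38, Mul(-1, -55)), -49)) = Add(-53, Mul(Add(38, 55), -49)) = Add(-53, Mul(93, -49)) = Add(-53, -4557) = -4610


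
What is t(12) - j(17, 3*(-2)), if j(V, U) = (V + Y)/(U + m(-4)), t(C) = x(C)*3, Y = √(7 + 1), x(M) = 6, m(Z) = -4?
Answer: 197/10 + √2/5 ≈ 19.983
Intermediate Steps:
Y = 2*√2 (Y = √8 = 2*√2 ≈ 2.8284)
t(C) = 18 (t(C) = 6*3 = 18)
j(V, U) = (V + 2*√2)/(-4 + U) (j(V, U) = (V + 2*√2)/(U - 4) = (V + 2*√2)/(-4 + U))
t(12) - j(17, 3*(-2)) = 18 - (17 + 2*√2)/(-4 + 3*(-2)) = 18 - (17 + 2*√2)/(-4 - 6) = 18 - (17 + 2*√2)/(-10) = 18 - (-1)*(17 + 2*√2)/10 = 18 - (-17/10 - √2/5) = 18 + (17/10 + √2/5) = 197/10 + √2/5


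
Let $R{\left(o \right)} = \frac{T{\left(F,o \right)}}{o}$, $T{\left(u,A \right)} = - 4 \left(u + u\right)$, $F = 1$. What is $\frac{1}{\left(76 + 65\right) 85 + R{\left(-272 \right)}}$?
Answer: $\frac{34}{407491} \approx 8.3437 \cdot 10^{-5}$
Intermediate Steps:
$T{\left(u,A \right)} = - 8 u$ ($T{\left(u,A \right)} = - 4 \cdot 2 u = - 8 u$)
$R{\left(o \right)} = - \frac{8}{o}$ ($R{\left(o \right)} = \frac{\left(-8\right) 1}{o} = - \frac{8}{o}$)
$\frac{1}{\left(76 + 65\right) 85 + R{\left(-272 \right)}} = \frac{1}{\left(76 + 65\right) 85 - \frac{8}{-272}} = \frac{1}{141 \cdot 85 - - \frac{1}{34}} = \frac{1}{11985 + \frac{1}{34}} = \frac{1}{\frac{407491}{34}} = \frac{34}{407491}$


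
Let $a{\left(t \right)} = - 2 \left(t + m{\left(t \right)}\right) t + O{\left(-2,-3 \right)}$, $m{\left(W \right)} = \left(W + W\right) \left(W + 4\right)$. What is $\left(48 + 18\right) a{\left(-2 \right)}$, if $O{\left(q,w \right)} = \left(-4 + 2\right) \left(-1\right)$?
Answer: $-2508$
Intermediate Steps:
$O{\left(q,w \right)} = 2$ ($O{\left(q,w \right)} = \left(-2\right) \left(-1\right) = 2$)
$m{\left(W \right)} = 2 W \left(4 + W\right)$
$a{\left(t \right)} = 2 + t \left(- 2 t - 4 t \left(4 + t\right)\right)$ ($a{\left(t \right)} = - 2 \left(t + 2 t \left(4 + t\right)\right) t + 2 = \left(- 2 t - 4 t \left(4 + t\right)\right) t + 2 = t \left(- 2 t - 4 t \left(4 + t\right)\right) + 2 = 2 + t \left(- 2 t - 4 t \left(4 + t\right)\right)$)
$\left(48 + 18\right) a{\left(-2 \right)} = \left(48 + 18\right) \left(2 - 18 \left(-2\right)^{2} - 4 \left(-2\right)^{3}\right) = 66 \left(2 - 72 - -32\right) = 66 \left(2 - 72 + 32\right) = 66 \left(-38\right) = -2508$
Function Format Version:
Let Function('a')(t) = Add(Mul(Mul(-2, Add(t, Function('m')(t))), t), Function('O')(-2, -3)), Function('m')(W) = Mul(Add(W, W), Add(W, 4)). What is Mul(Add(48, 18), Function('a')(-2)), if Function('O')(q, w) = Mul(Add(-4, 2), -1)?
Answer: -2508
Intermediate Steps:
Function('O')(q, w) = 2 (Function('O')(q, w) = Mul(-2, -1) = 2)
Function('m')(W) = Mul(2, W, Add(4, W)) (Function('m')(W) = Mul(Mul(2, W), Add(4, W)) = Mul(2, W, Add(4, W)))
Function('a')(t) = Add(2, Mul(t, Add(Mul(-2, t), Mul(-4, t, Add(4, t))))) (Function('a')(t) = Add(Mul(Mul(-2, Add(t, Mul(2, t, Add(4, t)))), t), 2) = Add(Mul(Add(Mul(-2, t), Mul(-4, t, Add(4, t))), t), 2) = Add(Mul(t, Add(Mul(-2, t), Mul(-4, t, Add(4, t)))), 2) = Add(2, Mul(t, Add(Mul(-2, t), Mul(-4, t, Add(4, t))))))
Mul(Add(48, 18), Function('a')(-2)) = Mul(Add(48, 18), Add(2, Mul(-18, Pow(-2, 2)), Mul(-4, Pow(-2, 3)))) = Mul(66, Add(2, Mul(-18, 4), Mul(-4, -8))) = Mul(66, Add(2, -72, 32)) = Mul(66, -38) = -2508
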